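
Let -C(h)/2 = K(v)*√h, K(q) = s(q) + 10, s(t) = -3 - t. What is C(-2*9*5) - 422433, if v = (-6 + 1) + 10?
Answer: -422433 - 12*I*√10 ≈ -4.2243e+5 - 37.947*I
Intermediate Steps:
v = 5 (v = -5 + 10 = 5)
K(q) = 7 - q (K(q) = (-3 - q) + 10 = 7 - q)
C(h) = -4*√h (C(h) = -2*(7 - 1*5)*√h = -2*(7 - 5)*√h = -4*√h)
C(-2*9*5) - 422433 = -4*√5*(3*I*√2) - 422433 = -4*3*I*√10 - 422433 = -12*I*√10 - 422433 = -422433 - 12*I*√10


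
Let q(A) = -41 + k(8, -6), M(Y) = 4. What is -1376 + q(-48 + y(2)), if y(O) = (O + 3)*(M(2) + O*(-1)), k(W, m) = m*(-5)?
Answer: -1387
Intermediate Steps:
k(W, m) = -5*m
y(O) = (3 + O)*(4 - O) (y(O) = (O + 3)*(4 + O*(-1)) = (3 + O)*(4 - O))
q(A) = -11 (q(A) = -41 - 5*(-6) = -41 + 30 = -11)
-1376 + q(-48 + y(2)) = -1376 - 11 = -1387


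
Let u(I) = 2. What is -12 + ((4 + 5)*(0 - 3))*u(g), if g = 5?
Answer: -66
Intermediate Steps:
-12 + ((4 + 5)*(0 - 3))*u(g) = -12 + ((4 + 5)*(0 - 3))*2 = -12 + (9*(-3))*2 = -12 - 27*2 = -12 - 54 = -66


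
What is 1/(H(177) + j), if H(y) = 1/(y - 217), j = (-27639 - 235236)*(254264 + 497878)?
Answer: -40/7908773130001 ≈ -5.0577e-12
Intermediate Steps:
j = -197719328250 (j = -262875*752142 = -197719328250)
H(y) = 1/(-217 + y)
1/(H(177) + j) = 1/(1/(-217 + 177) - 197719328250) = 1/(1/(-40) - 197719328250) = 1/(-1/40 - 197719328250) = 1/(-7908773130001/40) = -40/7908773130001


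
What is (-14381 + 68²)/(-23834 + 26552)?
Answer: -9757/2718 ≈ -3.5898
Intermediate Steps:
(-14381 + 68²)/(-23834 + 26552) = (-14381 + 4624)/2718 = -9757*1/2718 = -9757/2718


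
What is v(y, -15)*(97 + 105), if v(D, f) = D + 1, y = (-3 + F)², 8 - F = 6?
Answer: 404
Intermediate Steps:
F = 2 (F = 8 - 1*6 = 8 - 6 = 2)
y = 1 (y = (-3 + 2)² = (-1)² = 1)
v(D, f) = 1 + D
v(y, -15)*(97 + 105) = (1 + 1)*(97 + 105) = 2*202 = 404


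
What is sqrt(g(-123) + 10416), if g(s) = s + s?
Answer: 3*sqrt(1130) ≈ 100.85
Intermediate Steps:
g(s) = 2*s
sqrt(g(-123) + 10416) = sqrt(2*(-123) + 10416) = sqrt(-246 + 10416) = sqrt(10170) = 3*sqrt(1130)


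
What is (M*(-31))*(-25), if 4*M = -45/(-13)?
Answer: 34875/52 ≈ 670.67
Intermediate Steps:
M = 45/52 (M = (-45/(-13))/4 = (-45*(-1/13))/4 = (¼)*(45/13) = 45/52 ≈ 0.86539)
(M*(-31))*(-25) = ((45/52)*(-31))*(-25) = -1395/52*(-25) = 34875/52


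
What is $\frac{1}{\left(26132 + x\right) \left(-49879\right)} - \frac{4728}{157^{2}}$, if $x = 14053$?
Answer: $- \frac{9476744668369}{49406150322135} \approx -0.19181$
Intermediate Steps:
$\frac{1}{\left(26132 + x\right) \left(-49879\right)} - \frac{4728}{157^{2}} = \frac{1}{\left(26132 + 14053\right) \left(-49879\right)} - \frac{4728}{157^{2}} = \frac{1}{40185} \left(- \frac{1}{49879}\right) - \frac{4728}{24649} = - \frac{1}{2004387615} - \frac{4728}{24649} = - \frac{9476744668369}{49406150322135}$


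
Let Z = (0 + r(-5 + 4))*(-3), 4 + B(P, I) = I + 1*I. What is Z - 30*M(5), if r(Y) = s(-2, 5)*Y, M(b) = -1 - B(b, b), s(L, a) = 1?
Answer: 213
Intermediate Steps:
B(P, I) = -4 + 2*I (B(P, I) = -4 + (I + 1*I) = -4 + (I + I) = -4 + 2*I)
M(b) = 3 - 2*b (M(b) = -1 - (-4 + 2*b) = -1 + (4 - 2*b) = 3 - 2*b)
r(Y) = Y (r(Y) = 1*Y = Y)
Z = 3 (Z = (0 + (-5 + 4))*(-3) = (0 - 1)*(-3) = -1*(-3) = 3)
Z - 30*M(5) = 3 - 30*(3 - 2*5) = 3 - 30*(3 - 10) = 3 - 30*(-7) = 3 + 210 = 213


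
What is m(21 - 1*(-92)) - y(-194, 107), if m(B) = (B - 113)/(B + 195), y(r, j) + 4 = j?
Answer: -103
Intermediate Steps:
y(r, j) = -4 + j
m(B) = (-113 + B)/(195 + B)
m(21 - 1*(-92)) - y(-194, 107) = (-113 + (21 - 1*(-92)))/(195 + (21 - 1*(-92))) - (-4 + 107) = (-113 + (21 + 92))/(195 + (21 + 92)) - 1*103 = (-113 + 113)/(195 + 113) - 103 = 0/308 - 103 = (1/308)*0 - 103 = 0 - 103 = -103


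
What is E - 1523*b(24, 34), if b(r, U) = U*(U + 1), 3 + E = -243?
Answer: -1812616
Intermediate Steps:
E = -246 (E = -3 - 243 = -246)
b(r, U) = U*(1 + U)
E - 1523*b(24, 34) = -246 - 51782*(1 + 34) = -246 - 51782*35 = -246 - 1523*1190 = -246 - 1812370 = -1812616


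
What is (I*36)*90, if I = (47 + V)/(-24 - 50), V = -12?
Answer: -56700/37 ≈ -1532.4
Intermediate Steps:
I = -35/74 (I = (47 - 12)/(-24 - 50) = 35/(-74) = 35*(-1/74) = -35/74 ≈ -0.47297)
(I*36)*90 = -35/74*36*90 = -630/37*90 = -56700/37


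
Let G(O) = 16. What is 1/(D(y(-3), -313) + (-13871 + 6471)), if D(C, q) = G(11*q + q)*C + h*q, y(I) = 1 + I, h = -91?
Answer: 1/21051 ≈ 4.7504e-5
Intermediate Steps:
D(C, q) = -91*q + 16*C (D(C, q) = 16*C - 91*q = -91*q + 16*C)
1/(D(y(-3), -313) + (-13871 + 6471)) = 1/((-91*(-313) + 16*(1 - 3)) + (-13871 + 6471)) = 1/((28483 + 16*(-2)) - 7400) = 1/((28483 - 32) - 7400) = 1/(28451 - 7400) = 1/21051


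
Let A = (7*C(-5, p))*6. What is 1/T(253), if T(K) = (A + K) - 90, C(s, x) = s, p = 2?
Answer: -1/47 ≈ -0.021277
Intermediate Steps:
A = -210 (A = (7*(-5))*6 = -35*6 = -210)
T(K) = -300 + K (T(K) = (-210 + K) - 90 = -300 + K)
1/T(253) = 1/(-300 + 253) = 1/(-47) = -1/47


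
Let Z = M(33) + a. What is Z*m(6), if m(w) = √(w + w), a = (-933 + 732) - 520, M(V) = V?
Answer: -1376*√3 ≈ -2383.3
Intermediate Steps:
a = -721 (a = -201 - 520 = -721)
m(w) = √2*√w (m(w) = √(2*w) = √2*√w)
Z = -688 (Z = 33 - 721 = -688)
Z*m(6) = -688*√2*√6 = -1376*√3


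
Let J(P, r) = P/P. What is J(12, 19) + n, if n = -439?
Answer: -438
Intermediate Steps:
J(P, r) = 1
J(12, 19) + n = 1 - 439 = -438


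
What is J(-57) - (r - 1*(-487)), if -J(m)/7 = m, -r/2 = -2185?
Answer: -4458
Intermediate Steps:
r = 4370 (r = -2*(-2185) = 4370)
J(m) = -7*m
J(-57) - (r - 1*(-487)) = -7*(-57) - (4370 - 1*(-487)) = 399 - (4370 + 487) = 399 - 1*4857 = 399 - 4857 = -4458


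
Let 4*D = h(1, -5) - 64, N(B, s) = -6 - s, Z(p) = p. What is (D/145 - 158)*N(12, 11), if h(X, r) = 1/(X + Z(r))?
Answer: 6235889/2320 ≈ 2687.9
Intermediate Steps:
h(X, r) = 1/(X + r)
D = -257/16 (D = (1/(1 - 5) - 64)/4 = (1/(-4) - 64)/4 = (-¼ - 64)/4 = (¼)*(-257/4) = -257/16 ≈ -16.063)
(D/145 - 158)*N(12, 11) = (-257/16/145 - 158)*(-6 - 1*11) = (-257/16*1/145 - 158)*(-6 - 11) = (-257/2320 - 158)*(-17) = -366817/2320*(-17) = 6235889/2320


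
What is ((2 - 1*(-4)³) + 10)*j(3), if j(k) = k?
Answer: 228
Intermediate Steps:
((2 - 1*(-4)³) + 10)*j(3) = ((2 - 1*(-4)³) + 10)*3 = ((2 - 1*(-64)) + 10)*3 = ((2 + 64) + 10)*3 = (66 + 10)*3 = 76*3 = 228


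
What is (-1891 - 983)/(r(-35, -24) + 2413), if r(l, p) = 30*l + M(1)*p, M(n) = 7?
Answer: -2874/1195 ≈ -2.4050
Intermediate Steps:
r(l, p) = 7*p + 30*l (r(l, p) = 30*l + 7*p = 7*p + 30*l)
(-1891 - 983)/(r(-35, -24) + 2413) = (-1891 - 983)/((7*(-24) + 30*(-35)) + 2413) = -2874/((-168 - 1050) + 2413) = -2874/(-1218 + 2413) = -2874/1195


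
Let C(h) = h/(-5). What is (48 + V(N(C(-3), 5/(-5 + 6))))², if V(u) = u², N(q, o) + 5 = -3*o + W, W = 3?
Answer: 113569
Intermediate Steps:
C(h) = -h/5 (C(h) = h*(-⅕) = -h/5)
N(q, o) = -2 - 3*o (N(q, o) = -5 + (-3*o + 3) = -5 + (3 - 3*o) = -2 - 3*o)
(48 + V(N(C(-3), 5/(-5 + 6))))² = (48 + (-2 - 15/(-5 + 6))²)² = (48 + (-2 - 15/1)²)² = (48 + (-2 - 15)²)² = (48 + (-17)²)² = (48 + 289)² = 337² = 113569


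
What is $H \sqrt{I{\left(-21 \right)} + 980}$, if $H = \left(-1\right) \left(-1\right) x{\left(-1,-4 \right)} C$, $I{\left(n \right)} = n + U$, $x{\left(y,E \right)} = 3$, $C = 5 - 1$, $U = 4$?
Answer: $36 \sqrt{107} \approx 372.39$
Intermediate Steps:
$C = 4$ ($C = 5 - 1 = 4$)
$I{\left(n \right)} = 4 + n$ ($I{\left(n \right)} = n + 4 = 4 + n$)
$H = 12$ ($H = \left(-1\right) \left(-1\right) 3 \cdot 4 = 1 \cdot 3 \cdot 4 = 3 \cdot 4 = 12$)
$H \sqrt{I{\left(-21 \right)} + 980} = 12 \sqrt{\left(4 - 21\right) + 980} = 12 \sqrt{-17 + 980} = 12 \sqrt{963} = 12 \cdot 3 \sqrt{107} = 36 \sqrt{107}$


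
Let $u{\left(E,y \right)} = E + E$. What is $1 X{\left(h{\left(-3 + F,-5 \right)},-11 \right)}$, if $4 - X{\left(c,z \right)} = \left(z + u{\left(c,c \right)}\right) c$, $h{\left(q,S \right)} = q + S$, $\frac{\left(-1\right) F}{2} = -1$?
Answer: $-134$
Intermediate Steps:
$F = 2$ ($F = \left(-2\right) \left(-1\right) = 2$)
$u{\left(E,y \right)} = 2 E$
$h{\left(q,S \right)} = S + q$
$X{\left(c,z \right)} = 4 - c \left(z + 2 c\right)$ ($X{\left(c,z \right)} = 4 - \left(z + 2 c\right) c = 4 - c \left(z + 2 c\right)$)
$1 X{\left(h{\left(-3 + F,-5 \right)},-11 \right)} = 1 \left(4 - 2 \left(-5 + \left(-3 + 2\right)\right)^{2} - \left(-5 + \left(-3 + 2\right)\right) \left(-11\right)\right) = 1 \left(4 - 2 \left(-5 - 1\right)^{2} - \left(-5 - 1\right) \left(-11\right)\right) = 1 \left(4 - 2 \left(-6\right)^{2} - \left(-6\right) \left(-11\right)\right) = 1 \left(4 - 72 - 66\right) = 1 \left(-134\right) = -134$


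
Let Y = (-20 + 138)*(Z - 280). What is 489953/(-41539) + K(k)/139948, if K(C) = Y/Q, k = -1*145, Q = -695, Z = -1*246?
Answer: -201915854898/17119675765 ≈ -11.794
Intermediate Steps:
Z = -246
Y = -62068 (Y = (-20 + 138)*(-246 - 280) = 118*(-526) = -62068)
k = -145
K(C) = 62068/695 (K(C) = -62068/(-695) = -62068*(-1/695) = 62068/695)
489953/(-41539) + K(k)/139948 = 489953/(-41539) + (62068/695)/139948 = 489953*(-1/41539) + (62068/695)*(1/139948) = -489953/41539 + 263/412135 = -201915854898/17119675765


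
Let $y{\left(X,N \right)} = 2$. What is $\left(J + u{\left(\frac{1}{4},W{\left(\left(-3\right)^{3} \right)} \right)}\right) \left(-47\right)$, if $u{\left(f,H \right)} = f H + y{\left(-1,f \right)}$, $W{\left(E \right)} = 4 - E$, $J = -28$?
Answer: $\frac{3431}{4} \approx 857.75$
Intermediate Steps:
$u{\left(f,H \right)} = 2 + H f$ ($u{\left(f,H \right)} = f H + 2 = H f + 2 = 2 + H f$)
$\left(J + u{\left(\frac{1}{4},W{\left(\left(-3\right)^{3} \right)} \right)}\right) \left(-47\right) = \left(-28 + \left(2 + \frac{4 - \left(-3\right)^{3}}{4}\right)\right) \left(-47\right) = \left(-28 + \left(2 + \left(4 - -27\right) \frac{1}{4}\right)\right) \left(-47\right) = \left(-28 + \left(2 + \left(4 + 27\right) \frac{1}{4}\right)\right) \left(-47\right) = \left(-28 + \left(2 + 31 \cdot \frac{1}{4}\right)\right) \left(-47\right) = \left(-28 + \left(2 + \frac{31}{4}\right)\right) \left(-47\right) = \left(-28 + \frac{39}{4}\right) \left(-47\right) = \left(- \frac{73}{4}\right) \left(-47\right) = \frac{3431}{4}$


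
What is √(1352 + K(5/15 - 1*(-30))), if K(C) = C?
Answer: √12441/3 ≈ 37.180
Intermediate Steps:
√(1352 + K(5/15 - 1*(-30))) = √(1352 + (5/15 - 1*(-30))) = √(1352 + (5*(1/15) + 30)) = √(1352 + (⅓ + 30)) = √(1352 + 91/3) = √(4147/3) = √12441/3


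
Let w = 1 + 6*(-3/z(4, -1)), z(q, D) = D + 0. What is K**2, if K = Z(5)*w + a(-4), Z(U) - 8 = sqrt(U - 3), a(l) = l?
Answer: 22626 + 5624*sqrt(2) ≈ 30580.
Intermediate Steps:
z(q, D) = D
Z(U) = 8 + sqrt(-3 + U) (Z(U) = 8 + sqrt(U - 3) = 8 + sqrt(-3 + U))
w = 19 (w = 1 + 6*(-3/(-1)) = 1 + 6*(-3*(-1)) = 1 + 6*3 = 1 + 18 = 19)
K = 148 + 19*sqrt(2) (K = (8 + sqrt(-3 + 5))*19 - 4 = (8 + sqrt(2))*19 - 4 = (152 + 19*sqrt(2)) - 4 = 148 + 19*sqrt(2) ≈ 174.87)
K**2 = (148 + 19*sqrt(2))**2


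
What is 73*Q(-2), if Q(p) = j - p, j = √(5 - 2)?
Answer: 146 + 73*√3 ≈ 272.44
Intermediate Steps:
j = √3 ≈ 1.7320
Q(p) = √3 - p
73*Q(-2) = 73*(√3 - 1*(-2)) = 73*(√3 + 2) = 73*(2 + √3) = 146 + 73*√3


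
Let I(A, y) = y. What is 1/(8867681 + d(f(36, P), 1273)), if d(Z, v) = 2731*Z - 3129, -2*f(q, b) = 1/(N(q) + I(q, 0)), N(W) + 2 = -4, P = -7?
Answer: 12/106377355 ≈ 1.1281e-7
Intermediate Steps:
N(W) = -6 (N(W) = -2 - 4 = -6)
f(q, b) = 1/12 (f(q, b) = -1/(2*(-6 + 0)) = -1/2/(-6) = -1/2*(-1/6) = 1/12)
d(Z, v) = -3129 + 2731*Z
1/(8867681 + d(f(36, P), 1273)) = 1/(8867681 + (-3129 + 2731*(1/12))) = 1/(8867681 + (-3129 + 2731/12)) = 1/(8867681 - 34817/12) = 1/(106377355/12) = 12/106377355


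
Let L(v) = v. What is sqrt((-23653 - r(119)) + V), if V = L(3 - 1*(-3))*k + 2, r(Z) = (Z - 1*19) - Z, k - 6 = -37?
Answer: I*sqrt(23818) ≈ 154.33*I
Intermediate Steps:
k = -31 (k = 6 - 37 = -31)
r(Z) = -19 (r(Z) = (Z - 19) - Z = (-19 + Z) - Z = -19)
V = -184 (V = (3 - 1*(-3))*(-31) + 2 = (3 + 3)*(-31) + 2 = 6*(-31) + 2 = -186 + 2 = -184)
sqrt((-23653 - r(119)) + V) = sqrt((-23653 - 1*(-19)) - 184) = sqrt((-23653 + 19) - 184) = sqrt(-23634 - 184) = sqrt(-23818) = I*sqrt(23818)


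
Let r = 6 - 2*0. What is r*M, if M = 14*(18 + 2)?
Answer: 1680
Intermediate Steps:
M = 280 (M = 14*20 = 280)
r = 6 (r = 6 + 0 = 6)
r*M = 6*280 = 1680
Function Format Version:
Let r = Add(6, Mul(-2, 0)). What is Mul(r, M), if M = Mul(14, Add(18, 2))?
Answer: 1680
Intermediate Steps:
M = 280 (M = Mul(14, 20) = 280)
r = 6 (r = Add(6, 0) = 6)
Mul(r, M) = Mul(6, 280) = 1680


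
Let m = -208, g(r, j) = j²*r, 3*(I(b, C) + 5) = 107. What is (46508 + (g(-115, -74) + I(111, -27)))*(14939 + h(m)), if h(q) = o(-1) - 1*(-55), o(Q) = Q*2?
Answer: -26230063168/3 ≈ -8.7434e+9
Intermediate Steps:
I(b, C) = 92/3 (I(b, C) = -5 + (⅓)*107 = -5 + 107/3 = 92/3)
g(r, j) = r*j²
o(Q) = 2*Q
h(q) = 53 (h(q) = 2*(-1) - 1*(-55) = -2 + 55 = 53)
(46508 + (g(-115, -74) + I(111, -27)))*(14939 + h(m)) = (46508 + (-115*(-74)² + 92/3))*(14939 + 53) = (46508 + (-115*5476 + 92/3))*14992 = (46508 + (-629740 + 92/3))*14992 = (46508 - 1889128/3)*14992 = -1749604/3*14992 = -26230063168/3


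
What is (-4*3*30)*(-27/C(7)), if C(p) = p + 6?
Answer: 9720/13 ≈ 747.69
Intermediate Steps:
C(p) = 6 + p
(-4*3*30)*(-27/C(7)) = (-4*3*30)*(-27/(6 + 7)) = (-12*30)*(-27/13) = -(-9720)/13 = -360*(-27/13) = 9720/13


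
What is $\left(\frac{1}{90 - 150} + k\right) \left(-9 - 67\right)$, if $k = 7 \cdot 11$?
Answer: $- \frac{87761}{15} \approx -5850.7$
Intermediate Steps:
$k = 77$
$\left(\frac{1}{90 - 150} + k\right) \left(-9 - 67\right) = \left(\frac{1}{90 - 150} + 77\right) \left(-9 - 67\right) = \left(\frac{1}{-60} + 77\right) \left(-9 - 67\right) = \left(- \frac{1}{60} + 77\right) \left(-76\right) = \frac{4619}{60} \left(-76\right) = - \frac{87761}{15}$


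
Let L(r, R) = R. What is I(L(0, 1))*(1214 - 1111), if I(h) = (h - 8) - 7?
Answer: -1442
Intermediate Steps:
I(h) = -15 + h (I(h) = (-8 + h) - 7 = -15 + h)
I(L(0, 1))*(1214 - 1111) = (-15 + 1)*(1214 - 1111) = -14*103 = -1442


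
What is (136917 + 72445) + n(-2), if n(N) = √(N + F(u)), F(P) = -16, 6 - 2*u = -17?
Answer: 209362 + 3*I*√2 ≈ 2.0936e+5 + 4.2426*I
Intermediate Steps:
u = 23/2 (u = 3 - ½*(-17) = 3 + 17/2 = 23/2 ≈ 11.500)
n(N) = √(-16 + N) (n(N) = √(N - 16) = √(-16 + N))
(136917 + 72445) + n(-2) = (136917 + 72445) + √(-16 - 2) = 209362 + √(-18) = 209362 + 3*I*√2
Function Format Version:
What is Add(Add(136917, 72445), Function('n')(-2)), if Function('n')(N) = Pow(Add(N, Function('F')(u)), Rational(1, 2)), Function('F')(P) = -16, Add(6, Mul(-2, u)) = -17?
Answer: Add(209362, Mul(3, I, Pow(2, Rational(1, 2)))) ≈ Add(2.0936e+5, Mul(4.2426, I))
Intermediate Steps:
u = Rational(23, 2) (u = Add(3, Mul(Rational(-1, 2), -17)) = Add(3, Rational(17, 2)) = Rational(23, 2) ≈ 11.500)
Function('n')(N) = Pow(Add(-16, N), Rational(1, 2)) (Function('n')(N) = Pow(Add(N, -16), Rational(1, 2)) = Pow(Add(-16, N), Rational(1, 2)))
Add(Add(136917, 72445), Function('n')(-2)) = Add(Add(136917, 72445), Pow(Add(-16, -2), Rational(1, 2))) = Add(209362, Pow(-18, Rational(1, 2))) = Add(209362, Mul(3, I, Pow(2, Rational(1, 2))))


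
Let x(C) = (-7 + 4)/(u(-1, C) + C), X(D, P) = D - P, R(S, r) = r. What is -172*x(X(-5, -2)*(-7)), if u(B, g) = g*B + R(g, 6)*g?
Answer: 86/21 ≈ 4.0952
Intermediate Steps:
u(B, g) = 6*g + B*g (u(B, g) = g*B + 6*g = B*g + 6*g = 6*g + B*g)
x(C) = -1/(2*C) (x(C) = (-7 + 4)/(C*(6 - 1) + C) = -3/(C*5 + C) = -3/(5*C + C) = -3*1/(6*C) = -1/(2*C))
-172*x(X(-5, -2)*(-7)) = -(-86)/((-5 - 1*(-2))*(-7)) = -(-86)/((-5 + 2)*(-7)) = -(-86)/((-3*(-7))) = -(-86)/21 = -172*(-1/42) = 86/21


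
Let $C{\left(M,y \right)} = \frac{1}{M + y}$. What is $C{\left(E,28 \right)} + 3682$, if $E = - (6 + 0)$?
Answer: $\frac{81005}{22} \approx 3682.0$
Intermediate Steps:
$E = -6$ ($E = \left(-1\right) 6 = -6$)
$C{\left(E,28 \right)} + 3682 = \frac{1}{-6 + 28} + 3682 = \frac{1}{22} + 3682 = \frac{81005}{22}$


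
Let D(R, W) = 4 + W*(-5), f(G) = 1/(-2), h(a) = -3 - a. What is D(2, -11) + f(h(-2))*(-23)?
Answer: 141/2 ≈ 70.500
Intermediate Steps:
f(G) = -½
D(R, W) = 4 - 5*W
D(2, -11) + f(h(-2))*(-23) = (4 - 5*(-11)) - ½*(-23) = (4 + 55) + 23/2 = 59 + 23/2 = 141/2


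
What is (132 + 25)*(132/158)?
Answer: 10362/79 ≈ 131.16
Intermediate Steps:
(132 + 25)*(132/158) = 157*(132*(1/158)) = 157*(66/79) = 10362/79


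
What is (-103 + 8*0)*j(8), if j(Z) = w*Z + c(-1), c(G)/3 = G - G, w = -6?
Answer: 4944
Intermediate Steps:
c(G) = 0 (c(G) = 3*(G - G) = 3*0 = 0)
j(Z) = -6*Z (j(Z) = -6*Z + 0 = -6*Z)
(-103 + 8*0)*j(8) = (-103 + 8*0)*(-6*8) = (-103 + 0)*(-48) = -103*(-48) = 4944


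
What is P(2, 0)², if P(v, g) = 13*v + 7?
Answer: 1089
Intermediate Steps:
P(v, g) = 7 + 13*v
P(2, 0)² = (7 + 13*2)² = (7 + 26)² = 33² = 1089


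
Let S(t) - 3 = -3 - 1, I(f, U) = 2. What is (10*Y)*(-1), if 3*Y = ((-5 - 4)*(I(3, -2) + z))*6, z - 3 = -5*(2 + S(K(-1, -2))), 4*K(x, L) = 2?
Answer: 0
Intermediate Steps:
K(x, L) = ½ (K(x, L) = (¼)*2 = ½)
S(t) = -1 (S(t) = 3 + (-3 - 1) = 3 - 4 = -1)
z = -2 (z = 3 - 5*(2 - 1) = 3 - 5*1 = 3 - 5 = -2)
Y = 0 (Y = (((-5 - 4)*(2 - 2))*6)/3 = (-9*0*6)/3 = (0*6)/3 = (⅓)*0 = 0)
(10*Y)*(-1) = (10*0)*(-1) = 0*(-1) = 0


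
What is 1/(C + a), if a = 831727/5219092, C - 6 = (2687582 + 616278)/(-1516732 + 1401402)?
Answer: -60191788036/1353571893805 ≈ -0.044469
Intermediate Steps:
C = -261188/11533 (C = 6 + (2687582 + 616278)/(-1516732 + 1401402) = 6 + 3303860/(-115330) = 6 + 3303860*(-1/115330) = 6 - 330386/11533 = -261188/11533 ≈ -22.647)
a = 831727/5219092 (a = 831727*(1/5219092) = 831727/5219092 ≈ 0.15936)
1/(C + a) = 1/(-261188/11533 + 831727/5219092) = 1/(-1353571893805/60191788036) = -60191788036/1353571893805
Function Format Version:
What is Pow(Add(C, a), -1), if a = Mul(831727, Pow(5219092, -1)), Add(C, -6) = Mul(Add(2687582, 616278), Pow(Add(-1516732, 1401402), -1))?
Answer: Rational(-60191788036, 1353571893805) ≈ -0.044469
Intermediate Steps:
C = Rational(-261188, 11533) (C = Add(6, Mul(Add(2687582, 616278), Pow(Add(-1516732, 1401402), -1))) = Add(6, Mul(3303860, Pow(-115330, -1))) = Add(6, Mul(3303860, Rational(-1, 115330))) = Add(6, Rational(-330386, 11533)) = Rational(-261188, 11533) ≈ -22.647)
a = Rational(831727, 5219092) (a = Mul(831727, Rational(1, 5219092)) = Rational(831727, 5219092) ≈ 0.15936)
Pow(Add(C, a), -1) = Pow(Add(Rational(-261188, 11533), Rational(831727, 5219092)), -1) = Pow(Rational(-1353571893805, 60191788036), -1) = Rational(-60191788036, 1353571893805)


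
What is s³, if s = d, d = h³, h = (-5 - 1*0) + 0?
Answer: -1953125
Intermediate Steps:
h = -5 (h = (-5 + 0) + 0 = -5 + 0 = -5)
d = -125 (d = (-5)³ = -125)
s = -125
s³ = (-125)³ = -1953125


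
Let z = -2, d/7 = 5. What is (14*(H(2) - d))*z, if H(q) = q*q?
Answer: 868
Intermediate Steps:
d = 35 (d = 7*5 = 35)
H(q) = q**2
(14*(H(2) - d))*z = (14*(2**2 - 1*35))*(-2) = (14*(4 - 35))*(-2) = (14*(-31))*(-2) = -434*(-2) = 868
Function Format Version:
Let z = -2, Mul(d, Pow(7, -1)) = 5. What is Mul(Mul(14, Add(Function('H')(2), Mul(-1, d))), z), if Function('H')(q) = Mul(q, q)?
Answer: 868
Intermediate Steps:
d = 35 (d = Mul(7, 5) = 35)
Function('H')(q) = Pow(q, 2)
Mul(Mul(14, Add(Function('H')(2), Mul(-1, d))), z) = Mul(Mul(14, Add(Pow(2, 2), Mul(-1, 35))), -2) = Mul(Mul(14, Add(4, -35)), -2) = Mul(Mul(14, -31), -2) = Mul(-434, -2) = 868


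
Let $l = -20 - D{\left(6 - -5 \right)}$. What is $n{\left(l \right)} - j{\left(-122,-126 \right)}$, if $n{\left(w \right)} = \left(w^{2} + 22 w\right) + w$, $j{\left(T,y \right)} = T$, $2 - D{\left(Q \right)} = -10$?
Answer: $410$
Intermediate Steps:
$D{\left(Q \right)} = 12$ ($D{\left(Q \right)} = 2 - -10 = 2 + 10 = 12$)
$l = -32$ ($l = -20 - 12 = -32$)
$n{\left(w \right)} = w^{2} + 23 w$
$n{\left(l \right)} - j{\left(-122,-126 \right)} = - 32 \left(23 - 32\right) - -122 = \left(-32\right) \left(-9\right) + 122 = 288 + 122 = 410$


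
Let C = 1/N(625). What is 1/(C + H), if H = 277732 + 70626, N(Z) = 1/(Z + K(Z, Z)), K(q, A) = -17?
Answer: 1/348966 ≈ 2.8656e-6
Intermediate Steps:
N(Z) = 1/(-17 + Z) (N(Z) = 1/(Z - 17) = 1/(-17 + Z))
C = 608 (C = 1/(1/(-17 + 625)) = 1/(1/608) = 608)
H = 348358
1/(C + H) = 1/(608 + 348358) = 1/348966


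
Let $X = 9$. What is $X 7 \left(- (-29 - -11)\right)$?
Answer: $1134$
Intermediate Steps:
$X 7 \left(- (-29 - -11)\right) = 9 \cdot 7 \left(- (-29 - -11)\right) = 63 \left(- (-29 + 11)\right) = 63 \left(\left(-1\right) \left(-18\right)\right) = 63 \cdot 18 = 1134$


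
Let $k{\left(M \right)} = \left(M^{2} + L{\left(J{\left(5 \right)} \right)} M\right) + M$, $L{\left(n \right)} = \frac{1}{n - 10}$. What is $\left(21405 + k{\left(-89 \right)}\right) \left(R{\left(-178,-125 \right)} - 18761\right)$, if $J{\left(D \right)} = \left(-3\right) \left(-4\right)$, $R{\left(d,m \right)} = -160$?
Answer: $- \frac{1104702585}{2} \approx -5.5235 \cdot 10^{8}$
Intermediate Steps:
$J{\left(D \right)} = 12$
$L{\left(n \right)} = \frac{1}{-10 + n}$
$k{\left(M \right)} = M^{2} + \frac{3 M}{2}$ ($k{\left(M \right)} = \left(M^{2} + \frac{M}{-10 + 12}\right) + M = \left(M^{2} + \frac{M}{2}\right) + M = M^{2} + \frac{3 M}{2}$)
$\left(21405 + k{\left(-89 \right)}\right) \left(R{\left(-178,-125 \right)} - 18761\right) = \left(21405 + \frac{1}{2} \left(-89\right) \left(3 + 2 \left(-89\right)\right)\right) \left(-160 - 18761\right) = \left(21405 + \frac{1}{2} \left(-89\right) \left(3 - 178\right)\right) \left(-18921\right) = \left(21405 + \frac{1}{2} \left(-89\right) \left(-175\right)\right) \left(-18921\right) = \left(21405 + \frac{15575}{2}\right) \left(-18921\right) = \frac{58385}{2} \left(-18921\right) = - \frac{1104702585}{2}$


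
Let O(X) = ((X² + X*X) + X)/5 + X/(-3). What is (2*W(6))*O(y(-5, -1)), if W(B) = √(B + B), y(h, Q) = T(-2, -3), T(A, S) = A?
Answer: 112*√3/15 ≈ 12.933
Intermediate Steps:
y(h, Q) = -2
W(B) = √2*√B (W(B) = √(2*B) = √2*√B)
O(X) = -2*X/15 + 2*X²/5 (O(X) = ((X² + X²) + X)*(⅕) + X*(-⅓) = (2*X² + X)*(⅕) - X/3 = (X + 2*X²)*(⅕) - X/3 = (X/5 + 2*X²/5) - X/3 = -2*X/15 + 2*X²/5)
(2*W(6))*O(y(-5, -1)) = (2*(√2*√6))*((2/15)*(-2)*(-1 + 3*(-2))) = (2*(2*√3))*((2/15)*(-2)*(-1 - 6)) = (4*√3)*((2/15)*(-2)*(-7)) = (4*√3)*(28/15) = 112*√3/15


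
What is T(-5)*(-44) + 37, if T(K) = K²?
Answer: -1063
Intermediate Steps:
T(-5)*(-44) + 37 = (-5)²*(-44) + 37 = 25*(-44) + 37 = -1100 + 37 = -1063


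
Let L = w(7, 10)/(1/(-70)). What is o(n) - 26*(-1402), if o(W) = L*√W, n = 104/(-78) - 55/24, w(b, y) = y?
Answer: 36452 - 175*I*√58 ≈ 36452.0 - 1332.8*I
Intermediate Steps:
L = -700 (L = 10/(1/(-70)) = 10/(-1/70) = 10*(-70) = -700)
n = -29/8 (n = 104*(-1/78) - 55*1/24 = -4/3 - 55/24 = -29/8 ≈ -3.6250)
o(W) = -700*√W
o(n) - 26*(-1402) = -175*I*√58 - 26*(-1402) = -175*I*√58 + 36452 = 36452 - 175*I*√58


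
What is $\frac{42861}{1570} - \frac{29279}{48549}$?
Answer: $\frac{12961087}{485490} \approx 26.697$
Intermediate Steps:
$\frac{42861}{1570} - \frac{29279}{48549} = 42861 \cdot \frac{1}{1570} - \frac{29279}{48549} = \frac{273}{10} - \frac{29279}{48549} = \frac{12961087}{485490}$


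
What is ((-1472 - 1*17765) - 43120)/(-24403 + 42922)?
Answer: -62357/18519 ≈ -3.3672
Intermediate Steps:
((-1472 - 1*17765) - 43120)/(-24403 + 42922) = ((-1472 - 17765) - 43120)/18519 = (-19237 - 43120)*(1/18519) = -62357*1/18519 = -62357/18519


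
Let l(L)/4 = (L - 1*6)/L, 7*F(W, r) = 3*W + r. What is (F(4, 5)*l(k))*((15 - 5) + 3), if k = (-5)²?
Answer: 16796/175 ≈ 95.977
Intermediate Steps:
F(W, r) = r/7 + 3*W/7 (F(W, r) = (3*W + r)/7 = (r + 3*W)/7 = r/7 + 3*W/7)
k = 25
l(L) = 4*(-6 + L)/L (l(L) = 4*((L - 1*6)/L) = 4*((L - 6)/L) = 4*((-6 + L)/L) = 4*(-6 + L)/L)
(F(4, 5)*l(k))*((15 - 5) + 3) = (((⅐)*5 + (3/7)*4)*(4 - 24/25))*((15 - 5) + 3) = ((5/7 + 12/7)*(4 - 24*1/25))*(10 + 3) = (17*(4 - 24/25)/7)*13 = ((17/7)*(76/25))*13 = (1292/175)*13 = 16796/175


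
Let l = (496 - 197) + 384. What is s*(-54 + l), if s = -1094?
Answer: -688126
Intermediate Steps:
l = 683 (l = 299 + 384 = 683)
s*(-54 + l) = -1094*(-54 + 683) = -1094*629 = -688126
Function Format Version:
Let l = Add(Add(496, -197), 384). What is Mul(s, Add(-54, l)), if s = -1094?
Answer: -688126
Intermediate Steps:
l = 683 (l = Add(299, 384) = 683)
Mul(s, Add(-54, l)) = Mul(-1094, Add(-54, 683)) = Mul(-1094, 629) = -688126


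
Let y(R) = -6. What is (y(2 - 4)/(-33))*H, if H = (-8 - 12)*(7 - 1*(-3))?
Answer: -400/11 ≈ -36.364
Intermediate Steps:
H = -200 (H = -20*(7 + 3) = -20*10 = -200)
(y(2 - 4)/(-33))*H = -6/(-33)*(-200) = -6*(-1/33)*(-200) = (2/11)*(-200) = -400/11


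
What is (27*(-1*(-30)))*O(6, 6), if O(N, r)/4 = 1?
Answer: 3240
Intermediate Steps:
O(N, r) = 4 (O(N, r) = 4*1 = 4)
(27*(-1*(-30)))*O(6, 6) = (27*(-1*(-30)))*4 = (27*30)*4 = 810*4 = 3240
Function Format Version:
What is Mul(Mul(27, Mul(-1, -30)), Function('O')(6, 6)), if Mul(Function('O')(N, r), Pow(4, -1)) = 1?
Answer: 3240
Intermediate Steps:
Function('O')(N, r) = 4 (Function('O')(N, r) = Mul(4, 1) = 4)
Mul(Mul(27, Mul(-1, -30)), Function('O')(6, 6)) = Mul(Mul(27, Mul(-1, -30)), 4) = Mul(Mul(27, 30), 4) = Mul(810, 4) = 3240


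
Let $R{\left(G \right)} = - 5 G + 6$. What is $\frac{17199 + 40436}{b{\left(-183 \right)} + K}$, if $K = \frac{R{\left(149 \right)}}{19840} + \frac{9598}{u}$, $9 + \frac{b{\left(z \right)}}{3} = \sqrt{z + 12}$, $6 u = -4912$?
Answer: $- \frac{82878804636168406400}{112833454181002609} - \frac{19243713988048896000 i \sqrt{19}}{112833454181002609} \approx -734.52 - 743.41 i$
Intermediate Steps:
$u = - \frac{2456}{3}$ ($u = \frac{1}{6} \left(-4912\right) = - \frac{2456}{3} \approx -818.67$)
$b{\left(z \right)} = -27 + 3 \sqrt{12 + z}$ ($b{\left(z \right)} = -27 + 3 \sqrt{z + 12} = -27 + 3 \sqrt{12 + z}$)
$R{\left(G \right)} = 6 - 5 G$
$K = - \frac{71635993}{6090880}$ ($K = \frac{6 - 745}{19840} + \frac{9598}{- \frac{2456}{3}} = \left(6 - 745\right) \frac{1}{19840} + 9598 \left(- \frac{3}{2456}\right) = \left(-739\right) \frac{1}{19840} - \frac{14397}{1228} = - \frac{739}{19840} - \frac{14397}{1228} = - \frac{71635993}{6090880} \approx -11.761$)
$\frac{17199 + 40436}{b{\left(-183 \right)} + K} = \frac{17199 + 40436}{\left(-27 + 3 \sqrt{12 - 183}\right) - \frac{71635993}{6090880}} = \frac{57635}{\left(-27 + 3 \sqrt{-171}\right) - \frac{71635993}{6090880}} = \frac{57635}{\left(-27 + 3 \cdot 3 i \sqrt{19}\right) - \frac{71635993}{6090880}} = \frac{57635}{\left(-27 + 9 i \sqrt{19}\right) - \frac{71635993}{6090880}} = \frac{57635}{- \frac{236089753}{6090880} + 9 i \sqrt{19}}$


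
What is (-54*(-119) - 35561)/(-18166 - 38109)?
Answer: 5827/11255 ≈ 0.51772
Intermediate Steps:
(-54*(-119) - 35561)/(-18166 - 38109) = (6426 - 35561)/(-56275) = -29135*(-1/56275) = 5827/11255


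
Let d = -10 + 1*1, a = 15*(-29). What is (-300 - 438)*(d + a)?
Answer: 327672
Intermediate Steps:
a = -435
d = -9 (d = -10 + 1 = -9)
(-300 - 438)*(d + a) = (-300 - 438)*(-9 - 435) = -738*(-444) = 327672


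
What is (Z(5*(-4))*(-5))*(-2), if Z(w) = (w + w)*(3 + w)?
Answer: 6800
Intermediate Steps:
Z(w) = 2*w*(3 + w) (Z(w) = (2*w)*(3 + w) = 2*w*(3 + w))
(Z(5*(-4))*(-5))*(-2) = ((2*(5*(-4))*(3 + 5*(-4)))*(-5))*(-2) = ((2*(-20)*(3 - 20))*(-5))*(-2) = ((2*(-20)*(-17))*(-5))*(-2) = (680*(-5))*(-2) = -3400*(-2) = 6800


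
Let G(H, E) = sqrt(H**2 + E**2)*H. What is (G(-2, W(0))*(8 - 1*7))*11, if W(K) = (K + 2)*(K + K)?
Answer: -44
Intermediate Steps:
W(K) = 2*K*(2 + K) (W(K) = (2 + K)*(2*K) = 2*K*(2 + K))
G(H, E) = H*sqrt(E**2 + H**2) (G(H, E) = sqrt(E**2 + H**2)*H = H*sqrt(E**2 + H**2))
(G(-2, W(0))*(8 - 1*7))*11 = ((-2*sqrt((2*0*(2 + 0))**2 + (-2)**2))*(8 - 1*7))*11 = ((-2*sqrt((2*0*2)**2 + 4))*(8 - 7))*11 = (-2*sqrt(0**2 + 4)*1)*11 = (-2*sqrt(0 + 4)*1)*11 = (-2*sqrt(4)*1)*11 = (-2*2*1)*11 = -4*1*11 = -4*11 = -44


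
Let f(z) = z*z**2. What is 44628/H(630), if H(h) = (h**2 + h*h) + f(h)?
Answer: 3719/20903400 ≈ 0.00017791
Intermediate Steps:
f(z) = z**3
H(h) = h**3 + 2*h**2 (H(h) = (h**2 + h*h) + h**3 = (h**2 + h**2) + h**3 = 2*h**2 + h**3 = h**3 + 2*h**2)
44628/H(630) = 44628/((630**2*(2 + 630))) = 44628/((396900*632)) = 44628/250840800 = 44628*(1/250840800) = 3719/20903400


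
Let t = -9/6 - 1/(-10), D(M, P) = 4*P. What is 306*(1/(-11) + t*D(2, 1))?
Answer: -95778/55 ≈ -1741.4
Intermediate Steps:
t = -7/5 (t = -9*1/6 - 1*(-1/10) = -3/2 + 1/10 = -7/5 ≈ -1.4000)
306*(1/(-11) + t*D(2, 1)) = 306*(1/(-11) - 28/5) = 306*(-1/11 - 7/5*4) = 306*(-1/11 - 28/5) = 306*(-313/55) = -95778/55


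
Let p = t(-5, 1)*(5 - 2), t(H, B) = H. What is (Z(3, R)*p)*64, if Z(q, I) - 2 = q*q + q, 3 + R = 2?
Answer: -13440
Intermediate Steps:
R = -1 (R = -3 + 2 = -1)
Z(q, I) = 2 + q + q² (Z(q, I) = 2 + (q*q + q) = 2 + (q² + q) = 2 + (q + q²) = 2 + q + q²)
p = -15 (p = -5*(5 - 2) = -5*3 = -15)
(Z(3, R)*p)*64 = ((2 + 3 + 3²)*(-15))*64 = ((2 + 3 + 9)*(-15))*64 = (14*(-15))*64 = -210*64 = -13440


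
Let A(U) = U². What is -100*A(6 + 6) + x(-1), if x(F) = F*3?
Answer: -14403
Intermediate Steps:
x(F) = 3*F
-100*A(6 + 6) + x(-1) = -100*(6 + 6)² + 3*(-1) = -100*12² - 3 = -100*144 - 3 = -14400 - 3 = -14403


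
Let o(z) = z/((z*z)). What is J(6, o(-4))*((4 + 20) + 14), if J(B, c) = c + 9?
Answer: 665/2 ≈ 332.50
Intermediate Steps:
o(z) = 1/z (o(z) = z/(z**2) = z/z**2 = 1/z)
J(B, c) = 9 + c
J(6, o(-4))*((4 + 20) + 14) = (9 + 1/(-4))*((4 + 20) + 14) = (9 - 1/4)*(24 + 14) = (35/4)*38 = 665/2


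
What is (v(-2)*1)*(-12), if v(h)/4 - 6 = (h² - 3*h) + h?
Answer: -672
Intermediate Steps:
v(h) = 24 - 8*h + 4*h² (v(h) = 24 + 4*((h² - 3*h) + h) = 24 + 4*(h² - 2*h) = 24 + (-8*h + 4*h²) = 24 - 8*h + 4*h²)
(v(-2)*1)*(-12) = ((24 - 8*(-2) + 4*(-2)²)*1)*(-12) = ((24 + 16 + 4*4)*1)*(-12) = ((24 + 16 + 16)*1)*(-12) = (56*1)*(-12) = 56*(-12) = -672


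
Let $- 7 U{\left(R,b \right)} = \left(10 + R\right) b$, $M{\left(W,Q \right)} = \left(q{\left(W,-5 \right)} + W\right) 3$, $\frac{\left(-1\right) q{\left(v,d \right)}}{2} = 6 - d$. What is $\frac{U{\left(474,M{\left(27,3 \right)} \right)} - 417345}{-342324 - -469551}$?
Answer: $- \frac{976225}{296863} \approx -3.2885$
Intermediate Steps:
$q{\left(v,d \right)} = -12 + 2 d$ ($q{\left(v,d \right)} = - 2 \left(6 - d\right) = -12 + 2 d$)
$M{\left(W,Q \right)} = -66 + 3 W$ ($M{\left(W,Q \right)} = \left(\left(-12 + 2 \left(-5\right)\right) + W\right) 3 = \left(\left(-12 - 10\right) + W\right) 3 = \left(-22 + W\right) 3 = -66 + 3 W$)
$U{\left(R,b \right)} = - \frac{b \left(10 + R\right)}{7}$ ($U{\left(R,b \right)} = - \frac{\left(10 + R\right) b}{7} = - \frac{b \left(10 + R\right)}{7}$)
$\frac{U{\left(474,M{\left(27,3 \right)} \right)} - 417345}{-342324 - -469551} = \frac{- \frac{\left(-66 + 3 \cdot 27\right) \left(10 + 474\right)}{7} - 417345}{-342324 - -469551} = \frac{\left(- \frac{1}{7}\right) \left(-66 + 81\right) 484 - 417345}{-342324 + 469551} = \frac{\left(- \frac{1}{7}\right) 15 \cdot 484 - 417345}{127227} = \left(- \frac{7260}{7} - 417345\right) \frac{1}{127227} = \left(- \frac{2928675}{7}\right) \frac{1}{127227} = - \frac{976225}{296863}$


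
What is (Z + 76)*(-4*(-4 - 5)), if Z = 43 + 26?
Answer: 5220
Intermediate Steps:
Z = 69
(Z + 76)*(-4*(-4 - 5)) = (69 + 76)*(-4*(-4 - 5)) = 145*(-4*(-9)) = 145*36 = 5220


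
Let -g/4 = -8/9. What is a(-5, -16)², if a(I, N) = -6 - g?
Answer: 7396/81 ≈ 91.309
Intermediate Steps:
g = 32/9 (g = -(-32)/9 = -4*(-8/9) = 32/9 ≈ 3.5556)
a(I, N) = -86/9 (a(I, N) = -6 - 1*32/9 = -6 - 32/9 = -86/9)
a(-5, -16)² = (-86/9)² = 7396/81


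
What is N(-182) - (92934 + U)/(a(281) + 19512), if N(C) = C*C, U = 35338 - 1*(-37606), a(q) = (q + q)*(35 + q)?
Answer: 3264353509/98552 ≈ 33123.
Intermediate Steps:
a(q) = 2*q*(35 + q) (a(q) = (2*q)*(35 + q) = 2*q*(35 + q))
U = 72944 (U = 35338 + 37606 = 72944)
N(C) = C²
N(-182) - (92934 + U)/(a(281) + 19512) = (-182)² - (92934 + 72944)/(2*281*(35 + 281) + 19512) = 33124 - 165878/(2*281*316 + 19512) = 33124 - 165878/(177592 + 19512) = 33124 - 165878/197104 = 33124 - 1*82939/98552 = 33124 - 82939/98552 = 3264353509/98552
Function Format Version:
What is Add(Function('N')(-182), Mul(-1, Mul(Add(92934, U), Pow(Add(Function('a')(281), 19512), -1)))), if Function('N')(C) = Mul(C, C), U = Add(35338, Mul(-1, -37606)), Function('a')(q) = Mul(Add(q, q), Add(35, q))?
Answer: Rational(3264353509, 98552) ≈ 33123.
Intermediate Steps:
Function('a')(q) = Mul(2, q, Add(35, q)) (Function('a')(q) = Mul(Mul(2, q), Add(35, q)) = Mul(2, q, Add(35, q)))
U = 72944 (U = Add(35338, 37606) = 72944)
Function('N')(C) = Pow(C, 2)
Add(Function('N')(-182), Mul(-1, Mul(Add(92934, U), Pow(Add(Function('a')(281), 19512), -1)))) = Add(Pow(-182, 2), Mul(-1, Mul(Add(92934, 72944), Pow(Add(Mul(2, 281, Add(35, 281)), 19512), -1)))) = Add(33124, Mul(-1, Mul(165878, Pow(Add(Mul(2, 281, 316), 19512), -1)))) = Add(33124, Mul(-1, Mul(165878, Pow(Add(177592, 19512), -1)))) = Add(33124, Mul(-1, Mul(165878, Pow(197104, -1)))) = Add(33124, Mul(-1, Mul(165878, Rational(1, 197104)))) = Add(33124, Mul(-1, Rational(82939, 98552))) = Add(33124, Rational(-82939, 98552)) = Rational(3264353509, 98552)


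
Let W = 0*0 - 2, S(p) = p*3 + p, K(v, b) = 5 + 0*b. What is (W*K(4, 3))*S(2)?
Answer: -80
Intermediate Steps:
K(v, b) = 5 (K(v, b) = 5 + 0 = 5)
S(p) = 4*p (S(p) = 3*p + p = 4*p)
W = -2 (W = 0 - 2 = -2)
(W*K(4, 3))*S(2) = (-2*5)*(4*2) = -10*8 = -80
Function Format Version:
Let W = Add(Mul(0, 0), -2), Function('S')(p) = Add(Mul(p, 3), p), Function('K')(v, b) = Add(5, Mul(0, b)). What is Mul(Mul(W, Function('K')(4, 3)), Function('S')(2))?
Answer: -80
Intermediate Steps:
Function('K')(v, b) = 5 (Function('K')(v, b) = Add(5, 0) = 5)
Function('S')(p) = Mul(4, p) (Function('S')(p) = Add(Mul(3, p), p) = Mul(4, p))
W = -2 (W = Add(0, -2) = -2)
Mul(Mul(W, Function('K')(4, 3)), Function('S')(2)) = Mul(Mul(-2, 5), Mul(4, 2)) = Mul(-10, 8) = -80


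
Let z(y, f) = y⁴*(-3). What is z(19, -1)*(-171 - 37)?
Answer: 81320304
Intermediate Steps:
z(y, f) = -3*y⁴
z(19, -1)*(-171 - 37) = (-3*19⁴)*(-171 - 37) = -3*130321*(-208) = -390963*(-208) = 81320304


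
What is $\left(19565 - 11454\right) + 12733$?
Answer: $20844$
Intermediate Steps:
$\left(19565 - 11454\right) + 12733 = 8111 + 12733 = 20844$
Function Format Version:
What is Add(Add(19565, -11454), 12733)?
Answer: 20844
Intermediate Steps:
Add(Add(19565, -11454), 12733) = Add(8111, 12733) = 20844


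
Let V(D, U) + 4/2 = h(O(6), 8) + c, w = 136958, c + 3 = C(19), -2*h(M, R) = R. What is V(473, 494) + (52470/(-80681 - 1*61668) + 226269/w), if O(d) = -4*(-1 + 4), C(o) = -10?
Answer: -11141866867/628897882 ≈ -17.716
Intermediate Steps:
O(d) = -12 (O(d) = -4*3 = -12)
h(M, R) = -R/2
c = -13 (c = -3 - 10 = -13)
V(D, U) = -19 (V(D, U) = -2 + (-1/2*8 - 13) = -2 + (-4 - 13) = -2 - 17 = -19)
V(473, 494) + (52470/(-80681 - 1*61668) + 226269/w) = -19 + (52470/(-80681 - 1*61668) + 226269/136958) = -19 + (52470/(-80681 - 61668) + 226269*(1/136958)) = -19 + (52470/(-142349) + 7299/4418) = -19 + (52470*(-1/142349) + 7299/4418) = -19 + (-52470/142349 + 7299/4418) = -19 + 807192891/628897882 = -11141866867/628897882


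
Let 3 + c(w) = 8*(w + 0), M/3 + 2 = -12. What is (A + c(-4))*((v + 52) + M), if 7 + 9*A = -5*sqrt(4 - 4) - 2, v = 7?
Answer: -612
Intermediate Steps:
M = -42 (M = -6 + 3*(-12) = -6 - 36 = -42)
c(w) = -3 + 8*w (c(w) = -3 + 8*(w + 0) = -3 + 8*w)
A = -1 (A = -7/9 + (-5*sqrt(4 - 4) - 2)/9 = -7/9 + (-5*sqrt(0) - 2)/9 = -7/9 + (-5*0 - 2)/9 = -7/9 + (0 - 2)/9 = -7/9 + (1/9)*(-2) = -7/9 - 2/9 = -1)
(A + c(-4))*((v + 52) + M) = (-1 + (-3 + 8*(-4)))*((7 + 52) - 42) = (-1 + (-3 - 32))*(59 - 42) = (-1 - 35)*17 = -36*17 = -612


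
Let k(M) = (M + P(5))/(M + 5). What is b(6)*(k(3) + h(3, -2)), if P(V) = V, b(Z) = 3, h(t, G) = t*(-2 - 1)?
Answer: -24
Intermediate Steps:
h(t, G) = -3*t (h(t, G) = t*(-3) = -3*t)
k(M) = 1 (k(M) = (M + 5)/(M + 5) = (5 + M)/(5 + M) = 1)
b(6)*(k(3) + h(3, -2)) = 3*(1 - 3*3) = 3*(1 - 9) = 3*(-8) = -24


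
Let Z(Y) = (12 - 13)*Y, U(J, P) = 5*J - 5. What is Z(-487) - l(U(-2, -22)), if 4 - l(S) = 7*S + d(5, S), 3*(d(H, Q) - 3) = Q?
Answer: 376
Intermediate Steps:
d(H, Q) = 3 + Q/3
U(J, P) = -5 + 5*J
Z(Y) = -Y
l(S) = 1 - 22*S/3 (l(S) = 4 - (7*S + (3 + S/3)) = 4 - (3 + 22*S/3) = 4 + (-3 - 22*S/3) = 1 - 22*S/3)
Z(-487) - l(U(-2, -22)) = -1*(-487) - (1 - 22*(-5 + 5*(-2))/3) = 487 - (1 - 22*(-5 - 10)/3) = 487 - (1 - 22/3*(-15)) = 487 - (1 + 110) = 487 - 1*111 = 487 - 111 = 376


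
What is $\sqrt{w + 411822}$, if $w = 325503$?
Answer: $15 \sqrt{3277} \approx 858.68$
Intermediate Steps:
$\sqrt{w + 411822} = \sqrt{325503 + 411822} = \sqrt{737325} = 15 \sqrt{3277}$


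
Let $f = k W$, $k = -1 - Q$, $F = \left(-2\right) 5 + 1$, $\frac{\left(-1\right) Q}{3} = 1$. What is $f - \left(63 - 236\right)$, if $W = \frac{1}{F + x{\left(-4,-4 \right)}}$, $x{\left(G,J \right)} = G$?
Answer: $\frac{2247}{13} \approx 172.85$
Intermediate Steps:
$Q = -3$ ($Q = \left(-3\right) 1 = -3$)
$F = -9$ ($F = -10 + 1 = -9$)
$W = - \frac{1}{13}$ ($W = \frac{1}{-9 - 4} = \frac{1}{-13} = - \frac{1}{13} \approx -0.076923$)
$k = 2$ ($k = -1 - -3 = -1 + 3 = 2$)
$f = - \frac{2}{13}$ ($f = 2 \left(- \frac{1}{13}\right) = - \frac{2}{13} \approx -0.15385$)
$f - \left(63 - 236\right) = - \frac{2}{13} - \left(63 - 236\right) = - \frac{2}{13} - -173 = - \frac{2}{13} + 173 = \frac{2247}{13}$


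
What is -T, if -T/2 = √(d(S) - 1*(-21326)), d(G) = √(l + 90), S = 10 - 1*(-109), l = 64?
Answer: 2*√(21326 + √154) ≈ 292.15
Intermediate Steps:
S = 119 (S = 10 + 109 = 119)
d(G) = √154 (d(G) = √(64 + 90) = √154)
T = -2*√(21326 + √154) (T = -2*√(√154 - 1*(-21326)) = -2*√(√154 + 21326) = -2*√(21326 + √154) ≈ -292.15)
-T = -(-2)*√(21326 + √154) = 2*√(21326 + √154)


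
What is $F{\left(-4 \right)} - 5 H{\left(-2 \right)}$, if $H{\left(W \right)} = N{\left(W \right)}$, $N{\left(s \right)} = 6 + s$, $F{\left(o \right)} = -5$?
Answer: $-25$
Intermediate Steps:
$H{\left(W \right)} = 6 + W$
$F{\left(-4 \right)} - 5 H{\left(-2 \right)} = -5 - 5 \left(6 - 2\right) = -5 - 20 = -25$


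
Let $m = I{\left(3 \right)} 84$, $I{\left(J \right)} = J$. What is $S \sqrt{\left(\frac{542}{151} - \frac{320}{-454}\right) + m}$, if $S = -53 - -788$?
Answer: $\frac{735 \sqrt{301123376446}}{34277} \approx 11767.0$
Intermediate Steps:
$S = 735$ ($S = -53 + 788 = 735$)
$m = 252$ ($m = 3 \cdot 84 = 252$)
$S \sqrt{\left(\frac{542}{151} - \frac{320}{-454}\right) + m} = 735 \sqrt{\left(\frac{542}{151} - \frac{320}{-454}\right) + 252} = 735 \sqrt{\left(542 \cdot \frac{1}{151} - - \frac{160}{227}\right) + 252} = 735 \sqrt{\left(\frac{542}{151} + \frac{160}{227}\right) + 252} = 735 \sqrt{\frac{147194}{34277} + 252} = 735 \sqrt{\frac{8784998}{34277}} = 735 \frac{\sqrt{301123376446}}{34277} = \frac{735 \sqrt{301123376446}}{34277}$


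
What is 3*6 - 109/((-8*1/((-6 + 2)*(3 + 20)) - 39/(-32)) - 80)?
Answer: 1122766/57919 ≈ 19.385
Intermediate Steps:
3*6 - 109/((-8*1/((-6 + 2)*(3 + 20)) - 39/(-32)) - 80) = 18 - 109/((-8/((-4*23)) - 39*(-1/32)) - 80) = 18 - 109/((-8/(-92) + 39/32) - 80) = 18 - 109/((-8*(-1/92) + 39/32) - 80) = 18 - 109/((2/23 + 39/32) - 80) = 18 - 109/(961/736 - 80) = 18 - 109/(-57919/736) = 18 - 736/57919*(-109) = 18 + 80224/57919 = 1122766/57919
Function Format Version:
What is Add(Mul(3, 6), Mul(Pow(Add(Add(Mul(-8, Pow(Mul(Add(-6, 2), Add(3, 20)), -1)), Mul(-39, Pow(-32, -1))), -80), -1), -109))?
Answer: Rational(1122766, 57919) ≈ 19.385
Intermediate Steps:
Add(Mul(3, 6), Mul(Pow(Add(Add(Mul(-8, Pow(Mul(Add(-6, 2), Add(3, 20)), -1)), Mul(-39, Pow(-32, -1))), -80), -1), -109)) = Add(18, Mul(Pow(Add(Add(Mul(-8, Pow(Mul(-4, 23), -1)), Mul(-39, Rational(-1, 32))), -80), -1), -109)) = Add(18, Mul(Pow(Add(Add(Mul(-8, Pow(-92, -1)), Rational(39, 32)), -80), -1), -109)) = Add(18, Mul(Pow(Add(Add(Mul(-8, Rational(-1, 92)), Rational(39, 32)), -80), -1), -109)) = Add(18, Mul(Pow(Add(Add(Rational(2, 23), Rational(39, 32)), -80), -1), -109)) = Add(18, Mul(Pow(Add(Rational(961, 736), -80), -1), -109)) = Add(18, Mul(Pow(Rational(-57919, 736), -1), -109)) = Add(18, Mul(Rational(-736, 57919), -109)) = Add(18, Rational(80224, 57919)) = Rational(1122766, 57919)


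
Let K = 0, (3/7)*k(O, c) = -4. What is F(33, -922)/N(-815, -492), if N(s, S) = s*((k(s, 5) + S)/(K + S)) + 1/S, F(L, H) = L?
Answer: -4428/111433 ≈ -0.039737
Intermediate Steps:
k(O, c) = -28/3 (k(O, c) = (7/3)*(-4) = -28/3)
N(s, S) = 1/S + s*(-28/3 + S)/S (N(s, S) = s*((-28/3 + S)/(0 + S)) + 1/S = s*((-28/3 + S)/S) + 1/S = s*(-28/3 + S)/S + 1/S = 1/S + s*(-28/3 + S)/S)
F(33, -922)/N(-815, -492) = 33/(((1 - 28/3*(-815) - 492*(-815))/(-492))) = 33/((-(1 + 22820/3 + 400980)/492)) = 33/((-1/492*1225763/3)) = 33/(-1225763/1476) = 33*(-1476/1225763) = -4428/111433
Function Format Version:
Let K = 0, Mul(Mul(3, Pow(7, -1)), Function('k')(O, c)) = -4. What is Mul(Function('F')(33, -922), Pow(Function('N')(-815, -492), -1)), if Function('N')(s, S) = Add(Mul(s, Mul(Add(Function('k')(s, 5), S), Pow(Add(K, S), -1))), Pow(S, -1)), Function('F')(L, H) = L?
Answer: Rational(-4428, 111433) ≈ -0.039737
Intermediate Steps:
Function('k')(O, c) = Rational(-28, 3) (Function('k')(O, c) = Mul(Rational(7, 3), -4) = Rational(-28, 3))
Function('N')(s, S) = Add(Pow(S, -1), Mul(s, Pow(S, -1), Add(Rational(-28, 3), S))) (Function('N')(s, S) = Add(Mul(s, Mul(Add(Rational(-28, 3), S), Pow(Add(0, S), -1))), Pow(S, -1)) = Add(Mul(s, Mul(Add(Rational(-28, 3), S), Pow(S, -1))), Pow(S, -1)) = Add(Mul(s, Mul(Pow(S, -1), Add(Rational(-28, 3), S))), Pow(S, -1)) = Add(Mul(s, Pow(S, -1), Add(Rational(-28, 3), S)), Pow(S, -1)) = Add(Pow(S, -1), Mul(s, Pow(S, -1), Add(Rational(-28, 3), S))))
Mul(Function('F')(33, -922), Pow(Function('N')(-815, -492), -1)) = Mul(33, Pow(Mul(Pow(-492, -1), Add(1, Mul(Rational(-28, 3), -815), Mul(-492, -815))), -1)) = Mul(33, Pow(Mul(Rational(-1, 492), Add(1, Rational(22820, 3), 400980)), -1)) = Mul(33, Pow(Mul(Rational(-1, 492), Rational(1225763, 3)), -1)) = Mul(33, Pow(Rational(-1225763, 1476), -1)) = Mul(33, Rational(-1476, 1225763)) = Rational(-4428, 111433)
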